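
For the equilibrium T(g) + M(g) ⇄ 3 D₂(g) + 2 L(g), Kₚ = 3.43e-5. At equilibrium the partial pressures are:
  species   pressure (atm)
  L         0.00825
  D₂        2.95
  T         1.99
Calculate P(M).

At equilibrium, Kₚ = P(D₂)³·P(L)² / (P(T)·P(M)) = 3.43e-5.
(2.95)³·(0.00825)² / ((1.99)·(P(M))) = 3.43e-5
P(M) = 25.6 atm

P(M) = 25.6 atm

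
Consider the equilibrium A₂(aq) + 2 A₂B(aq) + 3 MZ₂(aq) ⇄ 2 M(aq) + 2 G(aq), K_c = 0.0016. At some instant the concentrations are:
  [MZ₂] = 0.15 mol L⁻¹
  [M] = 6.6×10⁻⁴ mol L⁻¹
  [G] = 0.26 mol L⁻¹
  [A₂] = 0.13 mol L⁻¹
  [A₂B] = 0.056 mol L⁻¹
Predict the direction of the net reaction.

reverse (toward reactants)

Q_c = [M]²·[G]² / ([A₂]·[A₂B]²·[MZ₂]³) = (6.6×10⁻⁴)²·(0.26)² / ((0.13)·(0.056)²·(0.15)³) = 0.021
Q_c = 0.021 > K_c = 0.0016, so the reverse reaction proceeds.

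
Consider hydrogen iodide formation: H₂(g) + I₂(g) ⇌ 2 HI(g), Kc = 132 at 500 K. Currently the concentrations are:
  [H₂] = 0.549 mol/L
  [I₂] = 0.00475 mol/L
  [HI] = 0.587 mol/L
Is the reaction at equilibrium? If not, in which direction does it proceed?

no net change (already at equilibrium)

Qc = [HI]² / ([H₂]·[I₂]) = (0.587)² / ((0.549)·(0.00475)) = 132
Qc = 132 = Kc, so the system is already at equilibrium.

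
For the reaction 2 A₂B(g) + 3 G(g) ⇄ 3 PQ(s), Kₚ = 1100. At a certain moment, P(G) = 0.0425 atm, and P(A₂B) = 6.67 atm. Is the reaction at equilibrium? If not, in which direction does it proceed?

(PQ is a pure solid — omitted from Qₚ.)
Qₚ = 1 / (P(A₂B)²·P(G)³) = 1 / ((6.67)²·(0.0425)³) = 293
Qₚ = 293 < Kₚ = 1100, so the forward reaction proceeds.

forward (toward products)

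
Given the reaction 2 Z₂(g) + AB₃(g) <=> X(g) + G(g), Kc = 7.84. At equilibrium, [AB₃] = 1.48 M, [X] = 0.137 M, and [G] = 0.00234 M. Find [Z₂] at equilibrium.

[Z₂] = 0.00526 M

At equilibrium, Kc = [X]·[G] / ([Z₂]²·[AB₃]) = 7.84.
(0.137)·(0.00234) / (([Z₂])²·(1.48)) = 7.84
[Z₂]² = 2.76×10⁻⁵ ⇒ [Z₂] = 0.00526 M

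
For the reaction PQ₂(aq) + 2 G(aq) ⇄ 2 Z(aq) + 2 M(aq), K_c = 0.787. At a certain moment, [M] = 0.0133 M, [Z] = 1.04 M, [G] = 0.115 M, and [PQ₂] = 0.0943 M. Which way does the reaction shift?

Q_c = [Z]²·[M]² / ([PQ₂]·[G]²) = (1.04)²·(0.0133)² / ((0.0943)·(0.115)²) = 0.153
Q_c = 0.153 < K_c = 0.787, so the forward reaction proceeds.

forward (toward products)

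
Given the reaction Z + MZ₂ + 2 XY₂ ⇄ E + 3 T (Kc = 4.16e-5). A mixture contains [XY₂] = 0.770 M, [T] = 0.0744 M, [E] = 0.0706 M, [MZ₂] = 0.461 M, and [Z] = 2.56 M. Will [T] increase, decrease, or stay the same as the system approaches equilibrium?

stay the same

Qc = [E]·[T]³ / ([Z]·[MZ₂]·[XY₂]²) = (0.0706)·(0.0744)³ / ((2.56)·(0.461)·(0.770)²) = 4.16e-5
Qc = 4.16e-5 = Kc; the system is at equilibrium.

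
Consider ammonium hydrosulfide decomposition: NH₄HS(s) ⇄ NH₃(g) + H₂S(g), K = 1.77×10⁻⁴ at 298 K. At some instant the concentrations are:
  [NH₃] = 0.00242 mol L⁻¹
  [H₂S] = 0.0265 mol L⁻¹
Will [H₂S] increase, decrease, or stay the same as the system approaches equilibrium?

(NH₄HS is a pure solid — omitted from Q.)
Q = [NH₃]·[H₂S] = (0.00242)·(0.0265) = 6.41×10⁻⁵
Q = 6.41×10⁻⁵ < K = 1.77×10⁻⁴: net forward reaction.
H₂S is a product, so it increases.

increase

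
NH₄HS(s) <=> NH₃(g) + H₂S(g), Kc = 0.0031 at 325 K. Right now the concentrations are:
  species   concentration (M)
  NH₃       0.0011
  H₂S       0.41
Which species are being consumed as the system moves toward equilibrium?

NH₄HS (reactants)

(NH₄HS is a pure solid — omitted from Qc.)
Qc = [NH₃]·[H₂S] = (0.0011)·(0.41) = 4.5e-4
Qc = 4.5e-4 < Kc = 0.0031: net forward reaction.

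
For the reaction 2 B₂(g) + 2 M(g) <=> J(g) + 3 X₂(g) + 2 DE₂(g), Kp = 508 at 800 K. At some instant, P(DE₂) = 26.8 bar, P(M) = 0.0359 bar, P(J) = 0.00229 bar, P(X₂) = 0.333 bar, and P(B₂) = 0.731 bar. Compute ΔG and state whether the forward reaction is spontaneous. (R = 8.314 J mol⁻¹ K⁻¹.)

ΔG = -11.6 kJ/mol; the forward reaction is spontaneous

Qp = P(J)·P(X₂)³·P(DE₂)² / (P(B₂)²·P(M)²) = (0.00229)·(0.333)³·(26.8)² / ((0.731)²·(0.0359)²) = 88.2
ΔG = RT ln(Qp/Kp) = (8.314 J mol⁻¹ K⁻¹)(800 K) × ln(88.2/508)
   = (6.651 kJ/mol)(-1.751) = -11.6 kJ/mol
ΔG < 0, so the forward reaction is spontaneous (proceeds forward).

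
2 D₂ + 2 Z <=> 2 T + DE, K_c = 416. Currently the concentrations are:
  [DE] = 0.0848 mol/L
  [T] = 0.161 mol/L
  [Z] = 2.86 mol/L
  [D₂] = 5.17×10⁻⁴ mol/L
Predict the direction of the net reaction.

to the left

Q_c = [T]²·[DE] / ([D₂]²·[Z]²) = (0.161)²·(0.0848) / ((5.17×10⁻⁴)²·(2.86)²) = 1010
Q_c = 1010 > K_c = 416, so the reverse reaction proceeds.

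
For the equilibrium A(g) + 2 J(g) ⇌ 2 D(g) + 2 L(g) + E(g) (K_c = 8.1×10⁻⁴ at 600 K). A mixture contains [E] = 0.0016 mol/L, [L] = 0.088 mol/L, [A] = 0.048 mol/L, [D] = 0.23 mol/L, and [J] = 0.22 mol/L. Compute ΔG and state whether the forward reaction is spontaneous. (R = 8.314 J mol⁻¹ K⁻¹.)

Q_c = [D]²·[L]²·[E] / ([A]·[J]²) = (0.23)²·(0.088)²·(0.0016) / ((0.048)·(0.22)²) = 2.82×10⁻⁴
ΔG = RT ln(Q_c/K_c) = (8.314 J mol⁻¹ K⁻¹)(600 K) × ln(2.82×10⁻⁴/8.1×10⁻⁴)
   = (4.988 kJ/mol)(-1.055) = -5.26 kJ/mol
ΔG < 0, so the forward reaction is spontaneous (proceeds forward).

ΔG = -5.26 kJ/mol; the forward reaction is spontaneous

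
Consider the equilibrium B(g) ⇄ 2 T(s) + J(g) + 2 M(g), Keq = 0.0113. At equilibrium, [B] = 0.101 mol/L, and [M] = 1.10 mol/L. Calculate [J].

(T is a pure solid — omitted from Keq.)
At equilibrium, Keq = [J]·[M]² / [B] = 0.0113.
([J])·(1.10)² / (0.101) = 0.0113
[J] = 9.43×10⁻⁴ mol/L

[J] = 9.43×10⁻⁴ mol/L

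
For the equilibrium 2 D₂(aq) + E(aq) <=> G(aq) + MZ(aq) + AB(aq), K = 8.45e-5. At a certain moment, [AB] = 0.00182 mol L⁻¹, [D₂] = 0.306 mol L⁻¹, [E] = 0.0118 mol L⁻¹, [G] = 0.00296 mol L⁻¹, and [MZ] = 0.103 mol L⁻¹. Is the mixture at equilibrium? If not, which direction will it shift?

Q = [G]·[MZ]·[AB] / ([D₂]²·[E]) = (0.00296)·(0.103)·(0.00182) / ((0.306)²·(0.0118)) = 5.02e-4
Q = 5.02e-4 > K = 8.45e-5: net reverse reaction.

no; Q > K, reaction proceeds in reverse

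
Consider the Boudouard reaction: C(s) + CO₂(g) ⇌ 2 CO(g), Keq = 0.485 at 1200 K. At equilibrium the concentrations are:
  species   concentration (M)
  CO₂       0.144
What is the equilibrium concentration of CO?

(C is a pure solid — omitted from Keq.)
At equilibrium, Keq = [CO]² / [CO₂] = 0.485.
([CO])² / (0.144) = 0.485
[CO]² = 0.0698 ⇒ [CO] = 0.264 M

[CO] = 0.264 M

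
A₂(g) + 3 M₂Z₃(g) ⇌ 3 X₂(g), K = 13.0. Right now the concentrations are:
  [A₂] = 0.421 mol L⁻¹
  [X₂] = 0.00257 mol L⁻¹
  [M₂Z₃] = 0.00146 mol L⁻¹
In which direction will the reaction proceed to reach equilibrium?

neither direction; the system is at equilibrium

Q = [X₂]³ / ([A₂]·[M₂Z₃]³) = (0.00257)³ / ((0.421)·(0.00146)³) = 13.0
Q = 13.0 = K, so the system is already at equilibrium.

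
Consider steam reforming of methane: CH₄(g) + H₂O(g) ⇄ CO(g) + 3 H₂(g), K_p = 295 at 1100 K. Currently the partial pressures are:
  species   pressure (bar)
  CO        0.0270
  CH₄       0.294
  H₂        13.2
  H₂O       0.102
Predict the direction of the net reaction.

toward reactants

Q_p = P(CO)·P(H₂)³ / (P(CH₄)·P(H₂O)) = (0.0270)·(13.2)³ / ((0.294)·(0.102)) = 2070
Q_p = 2070 > K_p = 295, so the reverse reaction proceeds.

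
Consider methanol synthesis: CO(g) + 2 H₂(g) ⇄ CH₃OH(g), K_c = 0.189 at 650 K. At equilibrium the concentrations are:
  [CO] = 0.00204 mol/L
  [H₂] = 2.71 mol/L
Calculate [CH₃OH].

At equilibrium, K_c = [CH₃OH] / ([CO]·[H₂]²) = 0.189.
([CH₃OH]) / ((0.00204)·(2.71)²) = 0.189
[CH₃OH] = 0.00283 mol/L

[CH₃OH] = 0.00283 mol/L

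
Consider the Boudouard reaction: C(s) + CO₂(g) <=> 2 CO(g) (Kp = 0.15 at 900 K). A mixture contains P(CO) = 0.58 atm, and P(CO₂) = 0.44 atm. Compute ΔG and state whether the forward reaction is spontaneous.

(C is a pure solid — omitted from Qp.)
Qp = P(CO)² / P(CO₂) = (0.58)² / (0.44) = 0.765
ΔG = RT ln(Qp/Kp) = (8.314 J mol⁻¹ K⁻¹)(900 K) × ln(0.765/0.15)
   = (7.483 kJ/mol)(1.629) = 12.2 kJ/mol
ΔG > 0, so the forward reaction is non-spontaneous (proceeds in reverse).

ΔG = 12.2 kJ/mol; the forward reaction is non-spontaneous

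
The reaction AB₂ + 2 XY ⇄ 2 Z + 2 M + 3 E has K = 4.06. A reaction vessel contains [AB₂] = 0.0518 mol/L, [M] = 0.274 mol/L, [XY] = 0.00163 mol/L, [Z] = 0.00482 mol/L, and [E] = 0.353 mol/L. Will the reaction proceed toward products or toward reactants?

in the forward direction

Q = [Z]²·[M]²·[E]³ / ([AB₂]·[XY]²) = (0.00482)²·(0.274)²·(0.353)³ / ((0.0518)·(0.00163)²) = 0.557
Q = 0.557 < K = 4.06, so the forward reaction proceeds.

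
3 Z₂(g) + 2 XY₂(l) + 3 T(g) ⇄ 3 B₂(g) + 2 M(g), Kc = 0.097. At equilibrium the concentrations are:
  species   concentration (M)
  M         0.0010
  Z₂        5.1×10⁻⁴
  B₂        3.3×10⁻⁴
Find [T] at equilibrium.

[T] = 0.014 M

(XY₂ is a pure liquid — omitted from Kc.)
At equilibrium, Kc = [B₂]³·[M]² / ([Z₂]³·[T]³) = 0.097.
(3.3×10⁻⁴)³·(0.0010)² / ((5.1×10⁻⁴)³·([T])³) = 0.097
[T]³ = 2.79×10⁻⁶ ⇒ [T] = 0.014 M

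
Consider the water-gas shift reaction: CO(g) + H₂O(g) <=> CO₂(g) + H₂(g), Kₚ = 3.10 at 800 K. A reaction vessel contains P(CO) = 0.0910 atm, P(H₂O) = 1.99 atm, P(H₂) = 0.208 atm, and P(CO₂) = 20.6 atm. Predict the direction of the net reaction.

Qₚ = P(CO₂)·P(H₂) / (P(CO)·P(H₂O)) = (20.6)·(0.208) / ((0.0910)·(1.99)) = 23.7
Qₚ = 23.7 > Kₚ = 3.10, so the reverse reaction proceeds.

toward reactants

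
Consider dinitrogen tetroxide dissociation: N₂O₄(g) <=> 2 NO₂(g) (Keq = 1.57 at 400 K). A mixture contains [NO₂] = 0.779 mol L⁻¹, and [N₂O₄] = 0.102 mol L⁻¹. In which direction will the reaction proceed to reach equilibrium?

Q = [NO₂]² / [N₂O₄] = (0.779)² / (0.102) = 5.95
Q = 5.95 > Keq = 1.57, so the reverse reaction proceeds.

reverse (toward reactants)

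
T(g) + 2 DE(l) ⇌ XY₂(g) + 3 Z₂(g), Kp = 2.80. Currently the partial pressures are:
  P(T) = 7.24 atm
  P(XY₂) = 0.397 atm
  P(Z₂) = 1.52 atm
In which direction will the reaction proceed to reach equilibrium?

(DE is a pure liquid — omitted from Qp.)
Qp = P(XY₂)·P(Z₂)³ / P(T) = (0.397)·(1.52)³ / (7.24) = 0.193
Qp = 0.193 < Kp = 2.80, so the forward reaction proceeds.

forward (toward products)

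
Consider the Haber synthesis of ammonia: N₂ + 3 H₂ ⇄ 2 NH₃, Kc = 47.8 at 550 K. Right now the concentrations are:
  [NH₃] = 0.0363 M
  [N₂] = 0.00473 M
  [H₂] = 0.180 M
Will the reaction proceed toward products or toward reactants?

no net change (already at equilibrium)

Qc = [NH₃]² / ([N₂]·[H₂]³) = (0.0363)² / ((0.00473)·(0.180)³) = 47.8
Qc = 47.8 = Kc, so the system is already at equilibrium.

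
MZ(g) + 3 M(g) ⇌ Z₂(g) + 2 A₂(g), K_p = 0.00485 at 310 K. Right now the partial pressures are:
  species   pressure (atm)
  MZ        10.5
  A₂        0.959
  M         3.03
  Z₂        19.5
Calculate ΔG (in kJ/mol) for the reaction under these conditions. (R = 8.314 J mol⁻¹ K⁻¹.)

ΔG = 6.54 kJ/mol

Q_p = P(Z₂)·P(A₂)² / (P(MZ)·P(M)³) = (19.5)·(0.959)² / ((10.5)·(3.03)³) = 0.0614
ΔG = RT ln(Q_p/K_p) = (8.314 J mol⁻¹ K⁻¹)(310 K) × ln(0.0614/0.00485)
   = (2.577 kJ/mol)(2.538) = 6.54 kJ/mol
ΔG > 0, so the forward reaction is non-spontaneous (proceeds in reverse).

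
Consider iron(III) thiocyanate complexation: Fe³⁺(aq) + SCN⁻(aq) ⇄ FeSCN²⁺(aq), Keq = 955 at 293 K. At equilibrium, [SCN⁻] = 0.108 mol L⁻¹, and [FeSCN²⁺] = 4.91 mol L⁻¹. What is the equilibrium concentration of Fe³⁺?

At equilibrium, Keq = [FeSCN²⁺] / ([Fe³⁺]·[SCN⁻]) = 955.
(4.91) / (([Fe³⁺])·(0.108)) = 955
[Fe³⁺] = 0.0476 mol L⁻¹

[Fe³⁺] = 0.0476 mol L⁻¹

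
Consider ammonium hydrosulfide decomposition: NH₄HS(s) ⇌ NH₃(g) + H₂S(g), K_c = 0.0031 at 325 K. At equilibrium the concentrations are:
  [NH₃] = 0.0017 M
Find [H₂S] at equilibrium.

[H₂S] = 1.8 M

(NH₄HS is a pure solid — omitted from K_c.)
At equilibrium, K_c = [NH₃]·[H₂S] = 0.0031.
(0.0017)·([H₂S]) = 0.0031
[H₂S] = 1.82 = 1.8 M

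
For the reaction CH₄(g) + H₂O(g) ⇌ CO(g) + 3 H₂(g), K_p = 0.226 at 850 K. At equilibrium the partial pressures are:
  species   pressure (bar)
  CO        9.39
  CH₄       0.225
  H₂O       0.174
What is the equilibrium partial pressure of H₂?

P(H₂) = 0.0980 bar

At equilibrium, K_p = P(CO)·P(H₂)³ / (P(CH₄)·P(H₂O)) = 0.226.
(9.39)·(P(H₂))³ / ((0.225)·(0.174)) = 0.226
P(H₂)³ = 9.42e-4 ⇒ P(H₂) = 0.0980 bar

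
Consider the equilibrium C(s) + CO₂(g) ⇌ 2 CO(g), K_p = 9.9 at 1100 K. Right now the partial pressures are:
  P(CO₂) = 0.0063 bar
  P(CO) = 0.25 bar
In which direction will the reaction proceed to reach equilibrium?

(C is a pure solid — omitted from Q_p.)
Q_p = P(CO)² / P(CO₂) = (0.25)² / (0.0063) = 9.9
Q_p = 9.9 = K_p, so the system is already at equilibrium.

neither direction; the system is at equilibrium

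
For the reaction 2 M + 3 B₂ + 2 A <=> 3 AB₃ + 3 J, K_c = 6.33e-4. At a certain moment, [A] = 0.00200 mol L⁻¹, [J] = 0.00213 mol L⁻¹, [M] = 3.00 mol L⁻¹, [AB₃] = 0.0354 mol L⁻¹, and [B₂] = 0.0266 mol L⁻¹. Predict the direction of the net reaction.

neither direction; the system is at equilibrium

Q_c = [AB₃]³·[J]³ / ([M]²·[B₂]³·[A]²) = (0.0354)³·(0.00213)³ / ((3.00)²·(0.0266)³·(0.00200)²) = 6.33e-4
Q_c = 6.33e-4 = K_c, so the system is already at equilibrium.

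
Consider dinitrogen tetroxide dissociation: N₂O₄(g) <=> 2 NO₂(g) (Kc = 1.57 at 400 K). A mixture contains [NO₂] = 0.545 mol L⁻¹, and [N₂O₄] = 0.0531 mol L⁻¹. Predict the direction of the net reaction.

Qc = [NO₂]² / [N₂O₄] = (0.545)² / (0.0531) = 5.59
Qc = 5.59 > Kc = 1.57, so the reverse reaction proceeds.

toward reactants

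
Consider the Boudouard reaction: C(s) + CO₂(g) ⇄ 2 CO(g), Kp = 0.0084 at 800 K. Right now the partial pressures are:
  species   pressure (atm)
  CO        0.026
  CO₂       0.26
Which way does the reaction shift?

to the right

(C is a pure solid — omitted from Qp.)
Qp = P(CO)² / P(CO₂) = (0.026)² / (0.26) = 0.0026
Qp = 0.0026 < Kp = 0.0084, so the forward reaction proceeds.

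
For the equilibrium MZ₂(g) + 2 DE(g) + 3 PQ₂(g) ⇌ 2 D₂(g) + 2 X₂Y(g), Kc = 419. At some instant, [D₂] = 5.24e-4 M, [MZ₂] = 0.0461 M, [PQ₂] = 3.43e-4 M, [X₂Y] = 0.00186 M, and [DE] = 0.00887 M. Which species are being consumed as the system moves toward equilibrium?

D₂, X₂Y (products)

Qc = [D₂]²·[X₂Y]² / ([MZ₂]·[DE]²·[PQ₂]³) = (5.24e-4)²·(0.00186)² / ((0.0461)·(0.00887)²·(3.43e-4)³) = 6490
Qc = 6490 > Kc = 419: net reverse reaction.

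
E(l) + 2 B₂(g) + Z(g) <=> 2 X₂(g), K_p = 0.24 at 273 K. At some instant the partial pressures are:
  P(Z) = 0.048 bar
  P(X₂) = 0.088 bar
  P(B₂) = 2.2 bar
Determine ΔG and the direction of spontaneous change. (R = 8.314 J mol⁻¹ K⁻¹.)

(E is a pure liquid — omitted from Q_p.)
Q_p = P(X₂)² / (P(B₂)²·P(Z)) = (0.088)² / ((2.2)²·(0.048)) = 0.0333
ΔG = RT ln(Q_p/K_p) = (8.314 J mol⁻¹ K⁻¹)(273 K) × ln(0.0333/0.24)
   = (2.270 kJ/mol)(-1.975) = -4.48 kJ/mol
ΔG < 0, so the forward reaction is spontaneous (proceeds forward).

ΔG = -4.48 kJ/mol; the forward reaction is spontaneous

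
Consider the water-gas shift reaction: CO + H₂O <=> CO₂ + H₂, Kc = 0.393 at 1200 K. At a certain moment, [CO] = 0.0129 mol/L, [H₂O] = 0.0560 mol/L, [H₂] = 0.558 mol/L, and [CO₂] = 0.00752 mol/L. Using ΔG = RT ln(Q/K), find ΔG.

Qc = [CO₂]·[H₂] / ([CO]·[H₂O]) = (0.00752)·(0.558) / ((0.0129)·(0.0560)) = 5.81
ΔG = RT ln(Qc/Kc) = (8.314 J mol⁻¹ K⁻¹)(1200 K) × ln(5.81/0.393)
   = (9.977 kJ/mol)(2.694) = 26.9 kJ/mol
ΔG > 0, so the forward reaction is non-spontaneous (proceeds in reverse).

ΔG = 26.9 kJ/mol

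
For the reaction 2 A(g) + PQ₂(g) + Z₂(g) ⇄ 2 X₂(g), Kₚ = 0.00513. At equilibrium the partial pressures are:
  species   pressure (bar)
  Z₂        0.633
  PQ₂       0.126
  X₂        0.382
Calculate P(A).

At equilibrium, Kₚ = P(X₂)² / (P(A)²·P(PQ₂)·P(Z₂)) = 0.00513.
(0.382)² / ((P(A))²·(0.126)·(0.633)) = 0.00513
P(A)² = 357 ⇒ P(A) = 18.9 bar

P(A) = 18.9 bar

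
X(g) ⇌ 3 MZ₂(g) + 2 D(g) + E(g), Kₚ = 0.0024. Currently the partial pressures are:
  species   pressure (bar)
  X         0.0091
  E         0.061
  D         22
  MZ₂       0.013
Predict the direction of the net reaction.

reverse (toward reactants)

Qₚ = P(MZ₂)³·P(D)²·P(E) / P(X) = (0.013)³·(22)²·(0.061) / (0.0091) = 0.0071
Qₚ = 0.0071 > Kₚ = 0.0024, so the reverse reaction proceeds.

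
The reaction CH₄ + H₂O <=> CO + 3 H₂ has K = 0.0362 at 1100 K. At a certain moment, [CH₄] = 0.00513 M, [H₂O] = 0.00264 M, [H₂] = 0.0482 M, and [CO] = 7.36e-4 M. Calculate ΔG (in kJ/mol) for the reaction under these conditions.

Q = [CO]·[H₂]³ / ([CH₄]·[H₂O]) = (7.36e-4)·(0.0482)³ / ((0.00513)·(0.00264)) = 0.00609
ΔG = RT ln(Q/K) = (8.314 J mol⁻¹ K⁻¹)(1100 K) × ln(0.00609/0.0362)
   = (9.145 kJ/mol)(-1.782) = -16.3 kJ/mol
ΔG < 0, so the forward reaction is spontaneous (proceeds forward).

ΔG = -16.3 kJ/mol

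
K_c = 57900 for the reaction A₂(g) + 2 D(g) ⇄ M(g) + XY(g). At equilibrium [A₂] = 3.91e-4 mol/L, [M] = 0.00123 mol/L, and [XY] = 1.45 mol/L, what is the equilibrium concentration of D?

[D] = 0.00888 mol/L

At equilibrium, K_c = [M]·[XY] / ([A₂]·[D]²) = 57900.
(0.00123)·(1.45) / ((3.91e-4)·([D])²) = 57900
[D]² = 7.88e-5 ⇒ [D] = 0.00888 mol/L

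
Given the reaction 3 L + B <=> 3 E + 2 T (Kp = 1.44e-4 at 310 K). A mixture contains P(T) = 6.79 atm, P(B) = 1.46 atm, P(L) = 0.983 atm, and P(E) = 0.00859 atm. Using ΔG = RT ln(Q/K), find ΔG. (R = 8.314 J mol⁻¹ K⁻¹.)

Qp = P(E)³·P(T)² / (P(L)³·P(B)) = (0.00859)³·(6.79)² / ((0.983)³·(1.46)) = 2.11e-5
ΔG = RT ln(Qp/Kp) = (8.314 J mol⁻¹ K⁻¹)(310 K) × ln(2.11e-5/1.44e-4)
   = (2.577 kJ/mol)(-1.921) = -4.95 kJ/mol
ΔG < 0, so the forward reaction is spontaneous (proceeds forward).

ΔG = -4.95 kJ/mol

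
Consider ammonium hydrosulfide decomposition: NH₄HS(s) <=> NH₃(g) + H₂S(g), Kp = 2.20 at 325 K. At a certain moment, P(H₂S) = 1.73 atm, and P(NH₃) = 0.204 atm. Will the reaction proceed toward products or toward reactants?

to the right

(NH₄HS is a pure solid — omitted from Qp.)
Qp = P(NH₃)·P(H₂S) = (0.204)·(1.73) = 0.353
Qp = 0.353 < Kp = 2.20, so the forward reaction proceeds.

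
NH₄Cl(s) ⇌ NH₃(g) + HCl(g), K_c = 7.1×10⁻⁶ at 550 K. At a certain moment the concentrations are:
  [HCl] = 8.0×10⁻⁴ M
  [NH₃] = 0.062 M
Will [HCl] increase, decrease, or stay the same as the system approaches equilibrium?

decrease

(NH₄Cl is a pure solid — omitted from Q_c.)
Q_c = [NH₃]·[HCl] = (0.062)·(8.0×10⁻⁴) = 5.0×10⁻⁵
Q_c = 5.0×10⁻⁵ > K_c = 7.1×10⁻⁶: net reverse reaction.
HCl is a product, so it decreases.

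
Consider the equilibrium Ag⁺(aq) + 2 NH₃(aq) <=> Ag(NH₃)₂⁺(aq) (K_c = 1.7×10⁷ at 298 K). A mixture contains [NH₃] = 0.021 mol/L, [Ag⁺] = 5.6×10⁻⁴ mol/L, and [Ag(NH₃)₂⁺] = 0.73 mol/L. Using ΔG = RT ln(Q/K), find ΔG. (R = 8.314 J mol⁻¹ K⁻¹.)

Q_c = [Ag(NH₃)₂⁺] / ([Ag⁺]·[NH₃]²) = (0.73) / ((5.6×10⁻⁴)·(0.021)²) = 2.96×10⁶
ΔG = RT ln(Q_c/K_c) = (8.314 J mol⁻¹ K⁻¹)(298 K) × ln(2.96×10⁶/1.7×10⁷)
   = (2.478 kJ/mol)(-1.748) = -4.33 kJ/mol
ΔG < 0, so the forward reaction is spontaneous (proceeds forward).

ΔG = -4.33 kJ/mol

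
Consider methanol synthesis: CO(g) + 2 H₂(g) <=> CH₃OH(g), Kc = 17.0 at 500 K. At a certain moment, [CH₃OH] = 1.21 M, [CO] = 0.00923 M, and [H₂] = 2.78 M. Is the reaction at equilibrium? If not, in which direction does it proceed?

Qc = [CH₃OH] / ([CO]·[H₂]²) = (1.21) / ((0.00923)·(2.78)²) = 17.0
Qc = 17.0 = Kc, so the system is already at equilibrium.

neither direction; the system is at equilibrium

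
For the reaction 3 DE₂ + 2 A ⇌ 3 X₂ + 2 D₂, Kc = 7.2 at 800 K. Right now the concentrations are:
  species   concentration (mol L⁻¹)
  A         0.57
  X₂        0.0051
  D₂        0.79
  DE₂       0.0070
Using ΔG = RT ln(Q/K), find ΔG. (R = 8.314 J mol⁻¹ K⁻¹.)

ΔG = -15.1 kJ/mol

Qc = [X₂]³·[D₂]² / ([DE₂]³·[A]²) = (0.0051)³·(0.79)² / ((0.0070)³·(0.57)²) = 0.743
ΔG = RT ln(Qc/Kc) = (8.314 J mol⁻¹ K⁻¹)(800 K) × ln(0.743/7.2)
   = (6.651 kJ/mol)(-2.271) = -15.1 kJ/mol
ΔG < 0, so the forward reaction is spontaneous (proceeds forward).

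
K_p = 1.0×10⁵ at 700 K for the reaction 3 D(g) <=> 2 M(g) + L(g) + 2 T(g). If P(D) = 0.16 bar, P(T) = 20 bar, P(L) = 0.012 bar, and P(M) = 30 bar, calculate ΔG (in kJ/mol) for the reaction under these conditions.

Q_p = P(M)²·P(L)·P(T)² / P(D)³ = (30)²·(0.012)·(20)² / (0.16)³ = 1.05×10⁶
ΔG = RT ln(Q_p/K_p) = (8.314 J mol⁻¹ K⁻¹)(700 K) × ln(1.05×10⁶/1.0×10⁵)
   = (5.820 kJ/mol)(2.351) = 13.7 kJ/mol
ΔG > 0, so the forward reaction is non-spontaneous (proceeds in reverse).

ΔG = 13.7 kJ/mol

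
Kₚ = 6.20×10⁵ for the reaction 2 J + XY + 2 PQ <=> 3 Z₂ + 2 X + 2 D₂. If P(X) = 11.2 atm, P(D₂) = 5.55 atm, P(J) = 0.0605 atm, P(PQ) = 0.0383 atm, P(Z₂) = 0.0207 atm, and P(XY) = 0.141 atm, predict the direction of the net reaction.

forward (toward products)

Qₚ = P(Z₂)³·P(X)²·P(D₂)² / (P(J)²·P(XY)·P(PQ)²) = (0.0207)³·(11.2)²·(5.55)² / ((0.0605)²·(0.141)·(0.0383)²) = 45300
Qₚ = 45300 < Kₚ = 6.20×10⁵, so the forward reaction proceeds.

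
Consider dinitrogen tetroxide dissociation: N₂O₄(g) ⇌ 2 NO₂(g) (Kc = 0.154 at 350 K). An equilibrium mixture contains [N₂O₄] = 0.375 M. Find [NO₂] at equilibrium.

At equilibrium, Kc = [NO₂]² / [N₂O₄] = 0.154.
([NO₂])² / (0.375) = 0.154
[NO₂]² = 0.0578 ⇒ [NO₂] = 0.240 M

[NO₂] = 0.240 M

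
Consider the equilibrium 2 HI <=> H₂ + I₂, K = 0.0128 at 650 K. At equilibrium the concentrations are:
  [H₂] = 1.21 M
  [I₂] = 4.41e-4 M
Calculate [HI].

[HI] = 0.204 M

At equilibrium, K = [H₂]·[I₂] / [HI]² = 0.0128.
(1.21)·(4.41e-4) / ([HI])² = 0.0128
[HI]² = 0.0417 ⇒ [HI] = 0.204 M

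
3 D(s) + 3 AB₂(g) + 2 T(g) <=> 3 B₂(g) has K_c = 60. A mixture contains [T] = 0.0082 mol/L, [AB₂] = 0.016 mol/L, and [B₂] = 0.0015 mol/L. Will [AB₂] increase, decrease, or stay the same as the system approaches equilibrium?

(D is a pure solid — omitted from Q_c.)
Q_c = [B₂]³ / ([AB₂]³·[T]²) = (0.0015)³ / ((0.016)³·(0.0082)²) = 12
Q_c = 12 < K_c = 60: net forward reaction.
AB₂ is a reactant, so it decreases.

decrease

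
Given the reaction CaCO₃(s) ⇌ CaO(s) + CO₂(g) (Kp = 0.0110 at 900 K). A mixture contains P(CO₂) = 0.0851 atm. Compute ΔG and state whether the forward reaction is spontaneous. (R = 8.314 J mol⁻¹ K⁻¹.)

ΔG = 15.3 kJ/mol; the forward reaction is non-spontaneous

(CaCO₃, CaO are pure solids — omitted from Qp.)
Qp = P(CO₂) = 0.0851
ΔG = RT ln(Qp/Kp) = (8.314 J mol⁻¹ K⁻¹)(900 K) × ln(0.0851/0.0110)
   = (7.483 kJ/mol)(2.046) = 15.3 kJ/mol
ΔG > 0, so the forward reaction is non-spontaneous (proceeds in reverse).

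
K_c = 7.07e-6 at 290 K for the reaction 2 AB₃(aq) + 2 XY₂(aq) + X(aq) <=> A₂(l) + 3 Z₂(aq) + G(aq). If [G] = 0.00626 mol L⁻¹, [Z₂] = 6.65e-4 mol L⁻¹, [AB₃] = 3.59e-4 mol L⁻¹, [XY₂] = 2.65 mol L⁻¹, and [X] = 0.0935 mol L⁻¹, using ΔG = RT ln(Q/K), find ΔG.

ΔG = 2.71 kJ/mol

(A₂ is a pure liquid — omitted from Q_c.)
Q_c = [Z₂]³·[G] / ([AB₃]²·[XY₂]²·[X]) = (6.65e-4)³·(0.00626) / ((3.59e-4)²·(2.65)²·(0.0935)) = 2.18e-5
ΔG = RT ln(Q_c/K_c) = (8.314 J mol⁻¹ K⁻¹)(290 K) × ln(2.18e-5/7.07e-6)
   = (2.411 kJ/mol)(1.126) = 2.71 kJ/mol
ΔG > 0, so the forward reaction is non-spontaneous (proceeds in reverse).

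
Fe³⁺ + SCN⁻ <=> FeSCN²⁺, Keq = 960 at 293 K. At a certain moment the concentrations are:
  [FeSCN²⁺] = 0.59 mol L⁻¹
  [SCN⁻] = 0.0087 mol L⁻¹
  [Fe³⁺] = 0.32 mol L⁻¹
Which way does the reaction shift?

Q = [FeSCN²⁺] / ([Fe³⁺]·[SCN⁻]) = (0.59) / ((0.32)·(0.0087)) = 210
Q = 210 < Keq = 960, so the forward reaction proceeds.

in the forward direction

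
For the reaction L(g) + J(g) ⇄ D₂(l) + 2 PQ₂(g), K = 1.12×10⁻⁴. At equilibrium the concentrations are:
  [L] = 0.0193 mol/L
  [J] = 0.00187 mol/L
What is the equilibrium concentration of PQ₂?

(D₂ is a pure liquid — omitted from K.)
At equilibrium, K = [PQ₂]² / ([L]·[J]) = 1.12×10⁻⁴.
([PQ₂])² / ((0.0193)·(0.00187)) = 1.12×10⁻⁴
[PQ₂]² = 4.04×10⁻⁹ ⇒ [PQ₂] = 6.36×10⁻⁵ mol/L

[PQ₂] = 6.36×10⁻⁵ mol/L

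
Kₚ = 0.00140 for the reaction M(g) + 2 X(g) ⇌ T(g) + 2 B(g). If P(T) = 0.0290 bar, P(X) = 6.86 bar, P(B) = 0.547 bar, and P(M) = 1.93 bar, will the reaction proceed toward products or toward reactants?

Qₚ = P(T)·P(B)² / (P(M)·P(X)²) = (0.0290)·(0.547)² / ((1.93)·(6.86)²) = 9.55e-5
Qₚ = 9.55e-5 < Kₚ = 0.00140, so the forward reaction proceeds.

forward (toward products)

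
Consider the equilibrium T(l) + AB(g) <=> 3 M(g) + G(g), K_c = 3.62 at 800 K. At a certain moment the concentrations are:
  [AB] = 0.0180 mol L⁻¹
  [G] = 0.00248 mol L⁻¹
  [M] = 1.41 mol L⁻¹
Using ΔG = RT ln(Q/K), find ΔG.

(T is a pure liquid — omitted from Q_c.)
Q_c = [M]³·[G] / [AB] = (1.41)³·(0.00248) / (0.0180) = 0.386
ΔG = RT ln(Q_c/K_c) = (8.314 J mol⁻¹ K⁻¹)(800 K) × ln(0.386/3.62)
   = (6.651 kJ/mol)(-2.238) = -14.9 kJ/mol
ΔG < 0, so the forward reaction is spontaneous (proceeds forward).

ΔG = -14.9 kJ/mol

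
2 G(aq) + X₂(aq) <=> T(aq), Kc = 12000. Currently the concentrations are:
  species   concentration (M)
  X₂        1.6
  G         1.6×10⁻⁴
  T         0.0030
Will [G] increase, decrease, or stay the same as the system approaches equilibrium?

Qc = [T] / ([G]²·[X₂]) = (0.0030) / ((1.6×10⁻⁴)²·(1.6)) = 73000
Qc = 73000 > Kc = 12000: net reverse reaction.
G is a reactant, so it increases.

increase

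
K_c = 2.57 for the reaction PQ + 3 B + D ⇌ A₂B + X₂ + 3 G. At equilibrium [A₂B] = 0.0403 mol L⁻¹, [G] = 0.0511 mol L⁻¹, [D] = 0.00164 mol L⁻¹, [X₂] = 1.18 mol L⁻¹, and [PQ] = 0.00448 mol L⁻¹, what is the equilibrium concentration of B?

[B] = 0.695 mol L⁻¹

At equilibrium, K_c = [A₂B]·[X₂]·[G]³ / ([PQ]·[B]³·[D]) = 2.57.
(0.0403)·(1.18)·(0.0511)³ / ((0.00448)·([B])³·(0.00164)) = 2.57
[B]³ = 0.336 ⇒ [B] = 0.695 mol L⁻¹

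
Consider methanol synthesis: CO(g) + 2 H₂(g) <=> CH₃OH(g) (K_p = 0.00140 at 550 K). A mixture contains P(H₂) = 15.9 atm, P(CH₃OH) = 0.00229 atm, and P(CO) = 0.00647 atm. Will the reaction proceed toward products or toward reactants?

Q_p = P(CH₃OH) / (P(CO)·P(H₂)²) = (0.00229) / ((0.00647)·(15.9)²) = 0.00140
Q_p = 0.00140 = K_p, so the system is already at equilibrium.

at equilibrium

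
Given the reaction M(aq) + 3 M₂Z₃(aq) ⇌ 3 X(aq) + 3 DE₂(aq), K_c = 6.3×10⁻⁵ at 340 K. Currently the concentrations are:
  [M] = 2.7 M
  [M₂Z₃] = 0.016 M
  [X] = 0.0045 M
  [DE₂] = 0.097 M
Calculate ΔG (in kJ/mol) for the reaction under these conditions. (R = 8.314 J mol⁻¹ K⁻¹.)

Q_c = [X]³·[DE₂]³ / ([M]·[M₂Z₃]³) = (0.0045)³·(0.097)³ / ((2.7)·(0.016)³) = 7.52×10⁻⁶
ΔG = RT ln(Q_c/K_c) = (8.314 J mol⁻¹ K⁻¹)(340 K) × ln(7.52×10⁻⁶/6.3×10⁻⁵)
   = (2.827 kJ/mol)(-2.126) = -6.01 kJ/mol
ΔG < 0, so the forward reaction is spontaneous (proceeds forward).

ΔG = -6.01 kJ/mol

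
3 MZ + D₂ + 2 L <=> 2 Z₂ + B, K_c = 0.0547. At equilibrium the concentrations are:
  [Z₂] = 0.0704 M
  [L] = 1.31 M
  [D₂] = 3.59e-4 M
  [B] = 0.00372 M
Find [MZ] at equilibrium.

At equilibrium, K_c = [Z₂]²·[B] / ([MZ]³·[D₂]·[L]²) = 0.0547.
(0.0704)²·(0.00372) / (([MZ])³·(3.59e-4)·(1.31)²) = 0.0547
[MZ]³ = 0.547 ⇒ [MZ] = 0.818 M

[MZ] = 0.818 M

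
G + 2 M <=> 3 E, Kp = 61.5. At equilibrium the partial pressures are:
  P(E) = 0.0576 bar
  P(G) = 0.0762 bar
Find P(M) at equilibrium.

P(M) = 0.00639 bar

At equilibrium, Kp = P(E)³ / (P(G)·P(M)²) = 61.5.
(0.0576)³ / ((0.0762)·(P(M))²) = 61.5
P(M)² = 4.08e-5 ⇒ P(M) = 0.00639 bar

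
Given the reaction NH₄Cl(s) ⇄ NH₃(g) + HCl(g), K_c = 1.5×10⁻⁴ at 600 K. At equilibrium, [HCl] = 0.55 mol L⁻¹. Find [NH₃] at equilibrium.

[NH₃] = 2.7×10⁻⁴ mol L⁻¹

(NH₄Cl is a pure solid — omitted from K_c.)
At equilibrium, K_c = [NH₃]·[HCl] = 1.5×10⁻⁴.
([NH₃])·(0.55) = 1.5×10⁻⁴
[NH₃] = 2.73×10⁻⁴ = 2.7×10⁻⁴ mol L⁻¹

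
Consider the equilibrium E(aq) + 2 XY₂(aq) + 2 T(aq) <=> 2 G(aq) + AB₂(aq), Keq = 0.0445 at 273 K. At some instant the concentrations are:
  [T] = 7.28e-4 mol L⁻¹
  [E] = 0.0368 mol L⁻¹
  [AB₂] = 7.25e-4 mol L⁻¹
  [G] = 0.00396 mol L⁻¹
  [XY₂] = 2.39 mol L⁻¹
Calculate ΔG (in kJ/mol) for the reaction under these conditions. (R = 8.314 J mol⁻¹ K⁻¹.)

Q = [G]²·[AB₂] / ([E]·[XY₂]²·[T]²) = (0.00396)²·(7.25e-4) / ((0.0368)·(2.39)²·(7.28e-4)²) = 0.102
ΔG = RT ln(Q/Keq) = (8.314 J mol⁻¹ K⁻¹)(273 K) × ln(0.102/0.0445)
   = (2.270 kJ/mol)(0.8295) = 1.88 kJ/mol
ΔG > 0, so the forward reaction is non-spontaneous (proceeds in reverse).

ΔG = 1.88 kJ/mol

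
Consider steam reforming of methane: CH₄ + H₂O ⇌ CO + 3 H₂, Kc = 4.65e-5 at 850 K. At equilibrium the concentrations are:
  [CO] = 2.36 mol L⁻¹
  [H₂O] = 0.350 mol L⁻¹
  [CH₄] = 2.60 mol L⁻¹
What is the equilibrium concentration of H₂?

At equilibrium, Kc = [CO]·[H₂]³ / ([CH₄]·[H₂O]) = 4.65e-5.
(2.36)·([H₂])³ / ((2.60)·(0.350)) = 4.65e-5
[H₂]³ = 1.79e-5 ⇒ [H₂] = 0.0262 mol L⁻¹

[H₂] = 0.0262 mol L⁻¹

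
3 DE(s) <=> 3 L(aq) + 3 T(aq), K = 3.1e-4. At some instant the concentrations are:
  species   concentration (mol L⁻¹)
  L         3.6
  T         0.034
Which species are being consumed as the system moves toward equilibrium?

L, T (products)

(DE is a pure solid — omitted from Q.)
Q = [L]³·[T]³ = (3.6)³·(0.034)³ = 0.0018
Q = 0.0018 > K = 3.1e-4: net reverse reaction.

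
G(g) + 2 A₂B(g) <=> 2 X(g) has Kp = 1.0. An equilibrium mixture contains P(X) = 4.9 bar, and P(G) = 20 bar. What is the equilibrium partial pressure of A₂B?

At equilibrium, Kp = P(X)² / (P(G)·P(A₂B)²) = 1.0.
(4.9)² / ((20)·(P(A₂B))²) = 1.0
P(A₂B)² = 1.20 ⇒ P(A₂B) = 1.1 bar

P(A₂B) = 1.1 bar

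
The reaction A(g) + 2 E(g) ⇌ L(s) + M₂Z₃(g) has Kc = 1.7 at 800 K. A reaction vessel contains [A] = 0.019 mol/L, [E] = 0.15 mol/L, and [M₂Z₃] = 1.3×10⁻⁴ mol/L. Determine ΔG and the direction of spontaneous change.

ΔG = -11.4 kJ/mol; the forward reaction is spontaneous

(L is a pure solid — omitted from Qc.)
Qc = [M₂Z₃] / ([A]·[E]²) = (1.3×10⁻⁴) / ((0.019)·(0.15)²) = 0.304
ΔG = RT ln(Qc/Kc) = (8.314 J mol⁻¹ K⁻¹)(800 K) × ln(0.304/1.7)
   = (6.651 kJ/mol)(-1.721) = -11.4 kJ/mol
ΔG < 0, so the forward reaction is spontaneous (proceeds forward).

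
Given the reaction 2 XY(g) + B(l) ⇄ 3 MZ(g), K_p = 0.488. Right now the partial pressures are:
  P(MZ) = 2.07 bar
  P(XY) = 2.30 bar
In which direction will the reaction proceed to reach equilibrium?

(B is a pure liquid — omitted from Q_p.)
Q_p = P(MZ)³ / P(XY)² = (2.07)³ / (2.30)² = 1.68
Q_p = 1.68 > K_p = 0.488, so the reverse reaction proceeds.

toward reactants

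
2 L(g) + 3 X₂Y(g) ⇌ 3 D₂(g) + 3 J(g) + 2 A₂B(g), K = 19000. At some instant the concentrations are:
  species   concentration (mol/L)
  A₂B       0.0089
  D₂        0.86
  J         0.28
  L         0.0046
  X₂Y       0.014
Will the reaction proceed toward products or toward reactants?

Q = [D₂]³·[J]³·[A₂B]² / ([L]²·[X₂Y]³) = (0.86)³·(0.28)³·(0.0089)² / ((0.0046)²·(0.014)³) = 19000
Q = 19000 = K, so the system is already at equilibrium.

at equilibrium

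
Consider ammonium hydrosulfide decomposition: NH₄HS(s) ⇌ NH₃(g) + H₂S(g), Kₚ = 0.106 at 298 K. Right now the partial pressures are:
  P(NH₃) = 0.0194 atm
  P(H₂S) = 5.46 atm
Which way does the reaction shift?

at equilibrium

(NH₄HS is a pure solid — omitted from Qₚ.)
Qₚ = P(NH₃)·P(H₂S) = (0.0194)·(5.46) = 0.106
Qₚ = 0.106 = Kₚ, so the system is already at equilibrium.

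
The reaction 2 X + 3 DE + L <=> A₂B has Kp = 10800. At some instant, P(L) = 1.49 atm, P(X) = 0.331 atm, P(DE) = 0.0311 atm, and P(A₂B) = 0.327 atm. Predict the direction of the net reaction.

Qp = P(A₂B) / (P(X)²·P(DE)³·P(L)) = (0.327) / ((0.331)²·(0.0311)³·(1.49)) = 66600
Qp = 66600 > Kp = 10800, so the reverse reaction proceeds.

in the reverse direction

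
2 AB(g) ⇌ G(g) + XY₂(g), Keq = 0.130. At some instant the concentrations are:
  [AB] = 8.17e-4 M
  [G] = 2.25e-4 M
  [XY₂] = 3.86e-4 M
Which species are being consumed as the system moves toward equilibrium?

none (at equilibrium)

Q = [G]·[XY₂] / [AB]² = (2.25e-4)·(3.86e-4) / (8.17e-4)² = 0.130
Q = 0.130 = Keq; the system is at equilibrium.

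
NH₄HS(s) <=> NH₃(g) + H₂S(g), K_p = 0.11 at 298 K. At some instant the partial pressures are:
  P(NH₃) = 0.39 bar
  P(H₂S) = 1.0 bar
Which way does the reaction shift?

(NH₄HS is a pure solid — omitted from Q_p.)
Q_p = P(NH₃)·P(H₂S) = (0.39)·(1.0) = 0.39
Q_p = 0.39 > K_p = 0.11, so the reverse reaction proceeds.

reverse (toward reactants)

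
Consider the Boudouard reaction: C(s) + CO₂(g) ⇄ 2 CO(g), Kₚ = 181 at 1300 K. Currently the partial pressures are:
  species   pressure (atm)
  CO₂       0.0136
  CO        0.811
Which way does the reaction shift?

(C is a pure solid — omitted from Qₚ.)
Qₚ = P(CO)² / P(CO₂) = (0.811)² / (0.0136) = 48.4
Qₚ = 48.4 < Kₚ = 181, so the forward reaction proceeds.

in the forward direction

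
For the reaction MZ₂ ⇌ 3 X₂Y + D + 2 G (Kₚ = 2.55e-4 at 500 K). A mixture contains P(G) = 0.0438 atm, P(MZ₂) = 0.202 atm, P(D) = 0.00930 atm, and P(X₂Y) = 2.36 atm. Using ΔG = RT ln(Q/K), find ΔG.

ΔG = 6.30 kJ/mol

Qₚ = P(X₂Y)³·P(D)·P(G)² / P(MZ₂) = (2.36)³·(0.00930)·(0.0438)² / (0.202) = 0.00116
ΔG = RT ln(Qₚ/Kₚ) = (8.314 J mol⁻¹ K⁻¹)(500 K) × ln(0.00116/2.55e-4)
   = (4.157 kJ/mol)(1.515) = 6.30 kJ/mol
ΔG > 0, so the forward reaction is non-spontaneous (proceeds in reverse).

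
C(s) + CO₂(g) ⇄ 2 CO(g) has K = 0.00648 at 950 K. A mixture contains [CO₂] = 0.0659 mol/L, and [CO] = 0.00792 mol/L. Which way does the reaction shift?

forward (toward products)

(C is a pure solid — omitted from Q.)
Q = [CO]² / [CO₂] = (0.00792)² / (0.0659) = 9.52×10⁻⁴
Q = 9.52×10⁻⁴ < K = 0.00648, so the forward reaction proceeds.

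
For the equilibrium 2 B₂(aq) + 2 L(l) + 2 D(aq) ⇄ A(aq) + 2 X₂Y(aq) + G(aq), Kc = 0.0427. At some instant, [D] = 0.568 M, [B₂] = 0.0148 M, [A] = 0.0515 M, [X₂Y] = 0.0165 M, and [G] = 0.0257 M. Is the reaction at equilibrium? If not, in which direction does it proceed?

to the right

(L is a pure liquid — omitted from Qc.)
Qc = [A]·[X₂Y]²·[G] / ([B₂]²·[D]²) = (0.0515)·(0.0165)²·(0.0257) / ((0.0148)²·(0.568)²) = 0.00510
Qc = 0.00510 < Kc = 0.0427, so the forward reaction proceeds.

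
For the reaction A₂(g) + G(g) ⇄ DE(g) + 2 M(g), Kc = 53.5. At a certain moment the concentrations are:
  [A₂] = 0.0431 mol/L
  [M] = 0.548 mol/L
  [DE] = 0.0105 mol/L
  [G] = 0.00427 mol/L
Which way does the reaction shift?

Qc = [DE]·[M]² / ([A₂]·[G]) = (0.0105)·(0.548)² / ((0.0431)·(0.00427)) = 17.1
Qc = 17.1 < Kc = 53.5, so the forward reaction proceeds.

toward products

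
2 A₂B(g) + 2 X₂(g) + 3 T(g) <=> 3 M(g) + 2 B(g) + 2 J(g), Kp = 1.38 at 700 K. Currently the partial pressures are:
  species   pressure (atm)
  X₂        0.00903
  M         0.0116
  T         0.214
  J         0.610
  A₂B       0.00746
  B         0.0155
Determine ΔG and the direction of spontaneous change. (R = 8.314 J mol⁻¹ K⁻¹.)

ΔG = 4.78 kJ/mol; the forward reaction is non-spontaneous

Qp = P(M)³·P(B)²·P(J)² / (P(A₂B)²·P(X₂)²·P(T)³) = (0.0116)³·(0.0155)²·(0.610)² / ((0.00746)²·(0.00903)²·(0.214)³) = 3.14
ΔG = RT ln(Qp/Kp) = (8.314 J mol⁻¹ K⁻¹)(700 K) × ln(3.14/1.38)
   = (5.820 kJ/mol)(0.8221) = 4.78 kJ/mol
ΔG > 0, so the forward reaction is non-spontaneous (proceeds in reverse).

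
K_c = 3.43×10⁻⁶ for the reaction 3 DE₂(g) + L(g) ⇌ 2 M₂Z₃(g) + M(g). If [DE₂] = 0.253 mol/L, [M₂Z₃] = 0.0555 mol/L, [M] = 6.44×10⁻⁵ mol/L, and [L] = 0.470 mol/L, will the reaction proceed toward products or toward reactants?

Q_c = [M₂Z₃]²·[M] / ([DE₂]³·[L]) = (0.0555)²·(6.44×10⁻⁵) / ((0.253)³·(0.470)) = 2.61×10⁻⁵
Q_c = 2.61×10⁻⁵ > K_c = 3.43×10⁻⁶, so the reverse reaction proceeds.

to the left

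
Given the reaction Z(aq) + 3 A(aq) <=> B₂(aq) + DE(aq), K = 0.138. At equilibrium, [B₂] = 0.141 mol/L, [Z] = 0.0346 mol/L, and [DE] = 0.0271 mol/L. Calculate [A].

[A] = 0.928 mol/L

At equilibrium, K = [B₂]·[DE] / ([Z]·[A]³) = 0.138.
(0.141)·(0.0271) / ((0.0346)·([A])³) = 0.138
[A]³ = 0.800 ⇒ [A] = 0.928 mol/L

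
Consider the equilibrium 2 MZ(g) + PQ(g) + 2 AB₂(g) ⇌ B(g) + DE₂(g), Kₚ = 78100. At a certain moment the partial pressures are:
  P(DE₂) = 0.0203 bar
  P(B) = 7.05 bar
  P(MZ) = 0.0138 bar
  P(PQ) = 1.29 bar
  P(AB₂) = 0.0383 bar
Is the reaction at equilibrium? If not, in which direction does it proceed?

Qₚ = P(B)·P(DE₂) / (P(MZ)²·P(PQ)·P(AB₂)²) = (7.05)·(0.0203) / ((0.0138)²·(1.29)·(0.0383)²) = 3.97e5
Qₚ = 3.97e5 > Kₚ = 78100, so the reverse reaction proceeds.

reverse (toward reactants)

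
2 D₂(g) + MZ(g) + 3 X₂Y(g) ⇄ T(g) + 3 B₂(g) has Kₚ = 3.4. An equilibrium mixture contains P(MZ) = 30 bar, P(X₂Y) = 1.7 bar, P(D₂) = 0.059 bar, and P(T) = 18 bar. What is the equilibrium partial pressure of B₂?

At equilibrium, Kₚ = P(T)·P(B₂)³ / (P(D₂)²·P(MZ)·P(X₂Y)³) = 3.4.
(18)·(P(B₂))³ / ((0.059)²·(30)·(1.7)³) = 3.4
P(B₂)³ = 0.0969 ⇒ P(B₂) = 0.46 bar

P(B₂) = 0.46 bar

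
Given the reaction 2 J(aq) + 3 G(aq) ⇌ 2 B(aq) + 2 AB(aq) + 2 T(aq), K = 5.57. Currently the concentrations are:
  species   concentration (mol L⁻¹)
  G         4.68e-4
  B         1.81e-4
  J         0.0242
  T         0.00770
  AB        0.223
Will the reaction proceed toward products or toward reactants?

Q = [B]²·[AB]²·[T]² / ([J]²·[G]³) = (1.81e-4)²·(0.223)²·(0.00770)² / ((0.0242)²·(4.68e-4)³) = 1.61
Q = 1.61 < K = 5.57, so the forward reaction proceeds.

forward (toward products)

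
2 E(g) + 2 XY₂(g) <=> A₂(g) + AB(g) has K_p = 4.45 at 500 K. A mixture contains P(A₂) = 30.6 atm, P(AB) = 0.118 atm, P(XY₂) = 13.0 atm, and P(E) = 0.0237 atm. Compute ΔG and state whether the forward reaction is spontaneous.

ΔG = 8.92 kJ/mol; the forward reaction is non-spontaneous

Q_p = P(A₂)·P(AB) / (P(E)²·P(XY₂)²) = (30.6)·(0.118) / ((0.0237)²·(13.0)²) = 38.0
ΔG = RT ln(Q_p/K_p) = (8.314 J mol⁻¹ K⁻¹)(500 K) × ln(38.0/4.45)
   = (4.157 kJ/mol)(2.145) = 8.92 kJ/mol
ΔG > 0, so the forward reaction is non-spontaneous (proceeds in reverse).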